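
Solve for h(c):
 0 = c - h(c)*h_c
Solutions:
 h(c) = -sqrt(C1 + c^2)
 h(c) = sqrt(C1 + c^2)


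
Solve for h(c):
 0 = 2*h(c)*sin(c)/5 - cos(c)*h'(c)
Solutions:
 h(c) = C1/cos(c)^(2/5)


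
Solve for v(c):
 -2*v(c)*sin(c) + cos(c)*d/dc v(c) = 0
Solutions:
 v(c) = C1/cos(c)^2


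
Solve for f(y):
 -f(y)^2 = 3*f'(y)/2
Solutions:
 f(y) = 3/(C1 + 2*y)


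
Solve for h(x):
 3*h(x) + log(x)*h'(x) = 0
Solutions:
 h(x) = C1*exp(-3*li(x))


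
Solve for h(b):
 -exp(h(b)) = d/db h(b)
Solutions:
 h(b) = log(1/(C1 + b))


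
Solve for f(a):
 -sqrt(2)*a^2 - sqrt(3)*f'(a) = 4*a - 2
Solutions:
 f(a) = C1 - sqrt(6)*a^3/9 - 2*sqrt(3)*a^2/3 + 2*sqrt(3)*a/3


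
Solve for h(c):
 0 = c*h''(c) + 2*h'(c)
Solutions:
 h(c) = C1 + C2/c


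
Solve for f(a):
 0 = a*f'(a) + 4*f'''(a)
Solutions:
 f(a) = C1 + Integral(C2*airyai(-2^(1/3)*a/2) + C3*airybi(-2^(1/3)*a/2), a)


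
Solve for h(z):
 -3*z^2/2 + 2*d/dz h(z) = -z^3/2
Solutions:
 h(z) = C1 - z^4/16 + z^3/4


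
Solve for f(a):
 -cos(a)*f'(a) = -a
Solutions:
 f(a) = C1 + Integral(a/cos(a), a)


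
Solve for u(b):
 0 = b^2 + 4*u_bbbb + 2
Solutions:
 u(b) = C1 + C2*b + C3*b^2 + C4*b^3 - b^6/1440 - b^4/48


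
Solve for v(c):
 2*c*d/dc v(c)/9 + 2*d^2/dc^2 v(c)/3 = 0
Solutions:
 v(c) = C1 + C2*erf(sqrt(6)*c/6)


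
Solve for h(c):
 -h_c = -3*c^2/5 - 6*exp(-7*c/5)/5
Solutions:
 h(c) = C1 + c^3/5 - 6*exp(-7*c/5)/7


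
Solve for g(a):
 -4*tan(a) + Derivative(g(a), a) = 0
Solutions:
 g(a) = C1 - 4*log(cos(a))


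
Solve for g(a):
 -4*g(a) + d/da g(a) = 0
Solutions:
 g(a) = C1*exp(4*a)


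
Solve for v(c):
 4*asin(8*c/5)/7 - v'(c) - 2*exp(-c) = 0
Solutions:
 v(c) = C1 + 4*c*asin(8*c/5)/7 + sqrt(25 - 64*c^2)/14 + 2*exp(-c)


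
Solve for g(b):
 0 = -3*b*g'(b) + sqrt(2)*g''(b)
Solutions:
 g(b) = C1 + C2*erfi(2^(1/4)*sqrt(3)*b/2)


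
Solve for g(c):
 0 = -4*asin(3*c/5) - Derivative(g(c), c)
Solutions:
 g(c) = C1 - 4*c*asin(3*c/5) - 4*sqrt(25 - 9*c^2)/3


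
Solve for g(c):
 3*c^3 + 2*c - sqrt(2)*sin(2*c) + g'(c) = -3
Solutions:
 g(c) = C1 - 3*c^4/4 - c^2 - 3*c - sqrt(2)*cos(2*c)/2


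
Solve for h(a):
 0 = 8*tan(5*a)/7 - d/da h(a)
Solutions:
 h(a) = C1 - 8*log(cos(5*a))/35


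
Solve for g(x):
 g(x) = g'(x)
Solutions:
 g(x) = C1*exp(x)


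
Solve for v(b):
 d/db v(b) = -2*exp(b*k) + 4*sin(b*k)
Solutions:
 v(b) = C1 - 2*exp(b*k)/k - 4*cos(b*k)/k


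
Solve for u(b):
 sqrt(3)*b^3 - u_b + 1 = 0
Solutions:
 u(b) = C1 + sqrt(3)*b^4/4 + b


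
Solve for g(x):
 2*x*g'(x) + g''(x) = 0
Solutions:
 g(x) = C1 + C2*erf(x)


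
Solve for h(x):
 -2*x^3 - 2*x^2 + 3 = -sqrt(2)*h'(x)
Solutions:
 h(x) = C1 + sqrt(2)*x^4/4 + sqrt(2)*x^3/3 - 3*sqrt(2)*x/2


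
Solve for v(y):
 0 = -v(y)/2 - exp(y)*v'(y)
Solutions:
 v(y) = C1*exp(exp(-y)/2)


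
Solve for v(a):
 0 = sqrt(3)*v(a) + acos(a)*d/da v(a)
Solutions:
 v(a) = C1*exp(-sqrt(3)*Integral(1/acos(a), a))


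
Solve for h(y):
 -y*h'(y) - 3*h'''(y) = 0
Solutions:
 h(y) = C1 + Integral(C2*airyai(-3^(2/3)*y/3) + C3*airybi(-3^(2/3)*y/3), y)


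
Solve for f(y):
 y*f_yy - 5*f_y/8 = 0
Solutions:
 f(y) = C1 + C2*y^(13/8)


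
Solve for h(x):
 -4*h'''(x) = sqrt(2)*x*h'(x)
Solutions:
 h(x) = C1 + Integral(C2*airyai(-sqrt(2)*x/2) + C3*airybi(-sqrt(2)*x/2), x)


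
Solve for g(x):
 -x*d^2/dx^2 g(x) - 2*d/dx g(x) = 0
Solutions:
 g(x) = C1 + C2/x


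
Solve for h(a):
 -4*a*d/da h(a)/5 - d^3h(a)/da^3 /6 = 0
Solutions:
 h(a) = C1 + Integral(C2*airyai(-2*3^(1/3)*5^(2/3)*a/5) + C3*airybi(-2*3^(1/3)*5^(2/3)*a/5), a)


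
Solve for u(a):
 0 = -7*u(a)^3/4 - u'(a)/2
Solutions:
 u(a) = -sqrt(-1/(C1 - 7*a))
 u(a) = sqrt(-1/(C1 - 7*a))


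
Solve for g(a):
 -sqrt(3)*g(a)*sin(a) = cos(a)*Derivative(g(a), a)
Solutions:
 g(a) = C1*cos(a)^(sqrt(3))


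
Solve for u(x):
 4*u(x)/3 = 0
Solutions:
 u(x) = 0


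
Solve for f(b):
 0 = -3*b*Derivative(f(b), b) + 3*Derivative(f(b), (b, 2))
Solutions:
 f(b) = C1 + C2*erfi(sqrt(2)*b/2)


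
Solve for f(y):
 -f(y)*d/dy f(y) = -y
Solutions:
 f(y) = -sqrt(C1 + y^2)
 f(y) = sqrt(C1 + y^2)


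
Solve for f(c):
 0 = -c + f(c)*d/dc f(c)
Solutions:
 f(c) = -sqrt(C1 + c^2)
 f(c) = sqrt(C1 + c^2)


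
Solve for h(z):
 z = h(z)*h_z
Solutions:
 h(z) = -sqrt(C1 + z^2)
 h(z) = sqrt(C1 + z^2)


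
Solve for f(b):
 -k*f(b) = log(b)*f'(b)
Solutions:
 f(b) = C1*exp(-k*li(b))


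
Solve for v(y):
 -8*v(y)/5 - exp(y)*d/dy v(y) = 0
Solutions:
 v(y) = C1*exp(8*exp(-y)/5)


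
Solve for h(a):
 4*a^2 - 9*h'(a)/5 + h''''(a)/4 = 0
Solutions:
 h(a) = C1 + C4*exp(30^(2/3)*a/5) + 20*a^3/27 + (C2*sin(3*10^(2/3)*3^(1/6)*a/10) + C3*cos(3*10^(2/3)*3^(1/6)*a/10))*exp(-30^(2/3)*a/10)


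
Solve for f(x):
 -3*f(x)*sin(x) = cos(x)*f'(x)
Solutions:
 f(x) = C1*cos(x)^3


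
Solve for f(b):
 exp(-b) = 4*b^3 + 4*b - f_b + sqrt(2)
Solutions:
 f(b) = C1 + b^4 + 2*b^2 + sqrt(2)*b + exp(-b)


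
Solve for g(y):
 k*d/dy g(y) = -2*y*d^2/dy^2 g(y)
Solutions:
 g(y) = C1 + y^(1 - re(k)/2)*(C2*sin(log(y)*Abs(im(k))/2) + C3*cos(log(y)*im(k)/2))


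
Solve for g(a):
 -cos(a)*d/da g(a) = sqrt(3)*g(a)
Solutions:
 g(a) = C1*(sin(a) - 1)^(sqrt(3)/2)/(sin(a) + 1)^(sqrt(3)/2)


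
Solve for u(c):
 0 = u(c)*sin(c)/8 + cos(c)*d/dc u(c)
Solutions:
 u(c) = C1*cos(c)^(1/8)


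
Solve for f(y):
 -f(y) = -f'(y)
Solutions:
 f(y) = C1*exp(y)


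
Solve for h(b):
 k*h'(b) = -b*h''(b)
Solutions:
 h(b) = C1 + b^(1 - re(k))*(C2*sin(log(b)*Abs(im(k))) + C3*cos(log(b)*im(k)))


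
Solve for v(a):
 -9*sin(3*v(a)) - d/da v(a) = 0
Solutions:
 v(a) = -acos((-C1 - exp(54*a))/(C1 - exp(54*a)))/3 + 2*pi/3
 v(a) = acos((-C1 - exp(54*a))/(C1 - exp(54*a)))/3


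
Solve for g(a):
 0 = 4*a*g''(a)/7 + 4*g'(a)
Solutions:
 g(a) = C1 + C2/a^6


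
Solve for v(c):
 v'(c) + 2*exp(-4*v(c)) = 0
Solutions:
 v(c) = log(-I*(C1 - 8*c)^(1/4))
 v(c) = log(I*(C1 - 8*c)^(1/4))
 v(c) = log(-(C1 - 8*c)^(1/4))
 v(c) = log(C1 - 8*c)/4


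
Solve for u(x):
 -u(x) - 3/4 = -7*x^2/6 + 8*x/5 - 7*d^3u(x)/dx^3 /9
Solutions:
 u(x) = C3*exp(21^(2/3)*x/7) + 7*x^2/6 - 8*x/5 + (C1*sin(3*3^(1/6)*7^(2/3)*x/14) + C2*cos(3*3^(1/6)*7^(2/3)*x/14))*exp(-21^(2/3)*x/14) - 3/4


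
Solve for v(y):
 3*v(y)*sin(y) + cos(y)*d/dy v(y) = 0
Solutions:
 v(y) = C1*cos(y)^3


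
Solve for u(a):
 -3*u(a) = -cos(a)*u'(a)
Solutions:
 u(a) = C1*(sin(a) + 1)^(3/2)/(sin(a) - 1)^(3/2)


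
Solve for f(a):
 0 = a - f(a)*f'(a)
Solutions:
 f(a) = -sqrt(C1 + a^2)
 f(a) = sqrt(C1 + a^2)


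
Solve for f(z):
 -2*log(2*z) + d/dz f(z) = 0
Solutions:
 f(z) = C1 + 2*z*log(z) - 2*z + z*log(4)


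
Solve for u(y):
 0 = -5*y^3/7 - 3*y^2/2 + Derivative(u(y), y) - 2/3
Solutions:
 u(y) = C1 + 5*y^4/28 + y^3/2 + 2*y/3


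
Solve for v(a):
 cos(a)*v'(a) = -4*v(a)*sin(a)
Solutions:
 v(a) = C1*cos(a)^4


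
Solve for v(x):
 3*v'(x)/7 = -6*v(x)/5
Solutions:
 v(x) = C1*exp(-14*x/5)


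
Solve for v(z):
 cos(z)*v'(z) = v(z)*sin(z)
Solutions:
 v(z) = C1/cos(z)


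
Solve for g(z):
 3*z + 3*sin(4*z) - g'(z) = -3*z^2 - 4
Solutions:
 g(z) = C1 + z^3 + 3*z^2/2 + 4*z - 3*cos(4*z)/4


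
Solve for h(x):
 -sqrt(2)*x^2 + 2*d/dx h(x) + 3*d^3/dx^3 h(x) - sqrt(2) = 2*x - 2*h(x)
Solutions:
 h(x) = C1*exp(-x*(-(9 + sqrt(89))^(1/3) + 2/(9 + sqrt(89))^(1/3))/6)*sin(sqrt(3)*x*(2/(9 + sqrt(89))^(1/3) + (9 + sqrt(89))^(1/3))/6) + C2*exp(-x*(-(9 + sqrt(89))^(1/3) + 2/(9 + sqrt(89))^(1/3))/6)*cos(sqrt(3)*x*(2/(9 + sqrt(89))^(1/3) + (9 + sqrt(89))^(1/3))/6) + C3*exp(x*(-(9 + sqrt(89))^(1/3) + 2/(9 + sqrt(89))^(1/3))/3) + sqrt(2)*x^2/2 - sqrt(2)*x + x - 1 + 3*sqrt(2)/2


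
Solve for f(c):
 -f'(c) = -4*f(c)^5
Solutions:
 f(c) = -(-1/(C1 + 16*c))^(1/4)
 f(c) = (-1/(C1 + 16*c))^(1/4)
 f(c) = -I*(-1/(C1 + 16*c))^(1/4)
 f(c) = I*(-1/(C1 + 16*c))^(1/4)


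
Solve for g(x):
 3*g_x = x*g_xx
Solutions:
 g(x) = C1 + C2*x^4


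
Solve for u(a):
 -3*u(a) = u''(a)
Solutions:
 u(a) = C1*sin(sqrt(3)*a) + C2*cos(sqrt(3)*a)


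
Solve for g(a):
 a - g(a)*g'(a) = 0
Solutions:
 g(a) = -sqrt(C1 + a^2)
 g(a) = sqrt(C1 + a^2)


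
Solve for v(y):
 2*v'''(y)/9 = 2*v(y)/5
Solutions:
 v(y) = C3*exp(15^(2/3)*y/5) + (C1*sin(3*3^(1/6)*5^(2/3)*y/10) + C2*cos(3*3^(1/6)*5^(2/3)*y/10))*exp(-15^(2/3)*y/10)


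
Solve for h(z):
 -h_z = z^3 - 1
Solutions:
 h(z) = C1 - z^4/4 + z


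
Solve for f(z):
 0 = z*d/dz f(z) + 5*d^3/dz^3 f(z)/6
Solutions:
 f(z) = C1 + Integral(C2*airyai(-5^(2/3)*6^(1/3)*z/5) + C3*airybi(-5^(2/3)*6^(1/3)*z/5), z)


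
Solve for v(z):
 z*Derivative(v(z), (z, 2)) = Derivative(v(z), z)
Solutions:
 v(z) = C1 + C2*z^2


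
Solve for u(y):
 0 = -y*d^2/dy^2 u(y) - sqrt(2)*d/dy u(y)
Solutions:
 u(y) = C1 + C2*y^(1 - sqrt(2))


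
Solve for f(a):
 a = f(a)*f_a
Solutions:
 f(a) = -sqrt(C1 + a^2)
 f(a) = sqrt(C1 + a^2)


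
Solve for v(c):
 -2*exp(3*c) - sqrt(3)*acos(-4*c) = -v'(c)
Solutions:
 v(c) = C1 + sqrt(3)*(c*acos(-4*c) + sqrt(1 - 16*c^2)/4) + 2*exp(3*c)/3


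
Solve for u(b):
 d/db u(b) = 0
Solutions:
 u(b) = C1


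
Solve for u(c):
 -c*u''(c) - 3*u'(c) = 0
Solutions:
 u(c) = C1 + C2/c^2


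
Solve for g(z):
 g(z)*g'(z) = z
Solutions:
 g(z) = -sqrt(C1 + z^2)
 g(z) = sqrt(C1 + z^2)


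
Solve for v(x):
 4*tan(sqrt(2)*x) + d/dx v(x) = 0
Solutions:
 v(x) = C1 + 2*sqrt(2)*log(cos(sqrt(2)*x))


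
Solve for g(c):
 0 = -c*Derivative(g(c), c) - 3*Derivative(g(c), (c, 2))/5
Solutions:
 g(c) = C1 + C2*erf(sqrt(30)*c/6)


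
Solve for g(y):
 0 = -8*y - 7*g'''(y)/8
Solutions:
 g(y) = C1 + C2*y + C3*y^2 - 8*y^4/21


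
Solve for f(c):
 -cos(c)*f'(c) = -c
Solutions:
 f(c) = C1 + Integral(c/cos(c), c)


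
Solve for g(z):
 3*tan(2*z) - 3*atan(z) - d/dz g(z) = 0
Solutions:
 g(z) = C1 - 3*z*atan(z) + 3*log(z^2 + 1)/2 - 3*log(cos(2*z))/2


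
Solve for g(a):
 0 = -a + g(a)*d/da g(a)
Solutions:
 g(a) = -sqrt(C1 + a^2)
 g(a) = sqrt(C1 + a^2)


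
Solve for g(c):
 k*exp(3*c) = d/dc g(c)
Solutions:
 g(c) = C1 + k*exp(3*c)/3


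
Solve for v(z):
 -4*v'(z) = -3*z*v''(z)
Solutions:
 v(z) = C1 + C2*z^(7/3)


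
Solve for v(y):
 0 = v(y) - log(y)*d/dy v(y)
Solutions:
 v(y) = C1*exp(li(y))


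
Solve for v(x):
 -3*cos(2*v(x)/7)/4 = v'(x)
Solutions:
 3*x/4 - 7*log(sin(2*v(x)/7) - 1)/4 + 7*log(sin(2*v(x)/7) + 1)/4 = C1


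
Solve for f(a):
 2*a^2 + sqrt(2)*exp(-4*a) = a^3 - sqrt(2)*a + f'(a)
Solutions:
 f(a) = C1 - a^4/4 + 2*a^3/3 + sqrt(2)*a^2/2 - sqrt(2)*exp(-4*a)/4


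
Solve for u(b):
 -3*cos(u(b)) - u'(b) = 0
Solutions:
 u(b) = pi - asin((C1 + exp(6*b))/(C1 - exp(6*b)))
 u(b) = asin((C1 + exp(6*b))/(C1 - exp(6*b)))


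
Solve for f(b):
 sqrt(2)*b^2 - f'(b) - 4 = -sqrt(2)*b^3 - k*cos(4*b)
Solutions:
 f(b) = C1 + sqrt(2)*b^4/4 + sqrt(2)*b^3/3 - 4*b + k*sin(4*b)/4


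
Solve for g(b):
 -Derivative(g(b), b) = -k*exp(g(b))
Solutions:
 g(b) = log(-1/(C1 + b*k))


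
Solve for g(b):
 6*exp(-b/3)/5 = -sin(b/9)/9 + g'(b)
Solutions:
 g(b) = C1 - cos(b/9) - 18*exp(-b/3)/5


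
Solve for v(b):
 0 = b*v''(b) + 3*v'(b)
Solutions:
 v(b) = C1 + C2/b^2


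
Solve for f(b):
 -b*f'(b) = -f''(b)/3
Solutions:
 f(b) = C1 + C2*erfi(sqrt(6)*b/2)


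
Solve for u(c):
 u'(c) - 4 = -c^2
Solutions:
 u(c) = C1 - c^3/3 + 4*c


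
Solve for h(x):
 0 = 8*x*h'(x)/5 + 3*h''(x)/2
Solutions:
 h(x) = C1 + C2*erf(2*sqrt(30)*x/15)


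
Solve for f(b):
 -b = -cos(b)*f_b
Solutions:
 f(b) = C1 + Integral(b/cos(b), b)


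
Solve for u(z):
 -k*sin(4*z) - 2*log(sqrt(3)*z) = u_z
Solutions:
 u(z) = C1 + k*cos(4*z)/4 - 2*z*log(z) - z*log(3) + 2*z


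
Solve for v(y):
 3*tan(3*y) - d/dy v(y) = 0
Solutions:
 v(y) = C1 - log(cos(3*y))


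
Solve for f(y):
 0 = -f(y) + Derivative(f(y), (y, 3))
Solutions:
 f(y) = C3*exp(y) + (C1*sin(sqrt(3)*y/2) + C2*cos(sqrt(3)*y/2))*exp(-y/2)


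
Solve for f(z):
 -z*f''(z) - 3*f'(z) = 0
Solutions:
 f(z) = C1 + C2/z^2


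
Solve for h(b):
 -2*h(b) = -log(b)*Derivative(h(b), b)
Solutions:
 h(b) = C1*exp(2*li(b))


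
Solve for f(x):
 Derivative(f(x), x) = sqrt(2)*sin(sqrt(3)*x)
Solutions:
 f(x) = C1 - sqrt(6)*cos(sqrt(3)*x)/3


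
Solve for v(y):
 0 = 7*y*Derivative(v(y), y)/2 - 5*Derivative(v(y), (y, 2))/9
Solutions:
 v(y) = C1 + C2*erfi(3*sqrt(35)*y/10)


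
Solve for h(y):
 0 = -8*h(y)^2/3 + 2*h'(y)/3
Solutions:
 h(y) = -1/(C1 + 4*y)


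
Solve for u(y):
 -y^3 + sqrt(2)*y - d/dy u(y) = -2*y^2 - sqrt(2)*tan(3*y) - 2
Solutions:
 u(y) = C1 - y^4/4 + 2*y^3/3 + sqrt(2)*y^2/2 + 2*y - sqrt(2)*log(cos(3*y))/3


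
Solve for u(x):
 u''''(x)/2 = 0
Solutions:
 u(x) = C1 + C2*x + C3*x^2 + C4*x^3


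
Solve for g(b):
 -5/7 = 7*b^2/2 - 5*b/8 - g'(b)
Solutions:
 g(b) = C1 + 7*b^3/6 - 5*b^2/16 + 5*b/7


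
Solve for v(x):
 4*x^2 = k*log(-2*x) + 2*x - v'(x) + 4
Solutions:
 v(x) = C1 + k*x*log(-x) - 4*x^3/3 + x^2 + x*(-k + k*log(2) + 4)


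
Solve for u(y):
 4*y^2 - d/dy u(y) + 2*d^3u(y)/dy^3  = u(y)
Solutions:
 u(y) = C3*exp(y) + 4*y^2 - 8*y + (C1*sin(y/2) + C2*cos(y/2))*exp(-y/2) + 8


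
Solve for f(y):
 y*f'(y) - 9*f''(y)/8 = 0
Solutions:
 f(y) = C1 + C2*erfi(2*y/3)


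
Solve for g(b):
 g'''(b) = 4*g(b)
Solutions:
 g(b) = C3*exp(2^(2/3)*b) + (C1*sin(2^(2/3)*sqrt(3)*b/2) + C2*cos(2^(2/3)*sqrt(3)*b/2))*exp(-2^(2/3)*b/2)


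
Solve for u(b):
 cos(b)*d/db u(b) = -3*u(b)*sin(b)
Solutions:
 u(b) = C1*cos(b)^3


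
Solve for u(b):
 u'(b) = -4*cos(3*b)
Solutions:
 u(b) = C1 - 4*sin(3*b)/3


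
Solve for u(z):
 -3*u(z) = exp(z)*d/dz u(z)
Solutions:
 u(z) = C1*exp(3*exp(-z))


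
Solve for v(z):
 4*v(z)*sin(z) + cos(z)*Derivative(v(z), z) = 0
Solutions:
 v(z) = C1*cos(z)^4


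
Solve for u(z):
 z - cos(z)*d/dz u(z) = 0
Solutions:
 u(z) = C1 + Integral(z/cos(z), z)


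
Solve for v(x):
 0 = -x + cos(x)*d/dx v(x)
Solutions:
 v(x) = C1 + Integral(x/cos(x), x)


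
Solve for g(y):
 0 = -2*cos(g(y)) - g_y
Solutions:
 g(y) = pi - asin((C1 + exp(4*y))/(C1 - exp(4*y)))
 g(y) = asin((C1 + exp(4*y))/(C1 - exp(4*y)))


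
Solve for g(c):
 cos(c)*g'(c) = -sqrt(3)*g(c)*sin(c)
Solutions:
 g(c) = C1*cos(c)^(sqrt(3))


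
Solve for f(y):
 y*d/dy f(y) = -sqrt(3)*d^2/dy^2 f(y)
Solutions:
 f(y) = C1 + C2*erf(sqrt(2)*3^(3/4)*y/6)


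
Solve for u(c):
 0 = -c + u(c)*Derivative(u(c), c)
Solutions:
 u(c) = -sqrt(C1 + c^2)
 u(c) = sqrt(C1 + c^2)


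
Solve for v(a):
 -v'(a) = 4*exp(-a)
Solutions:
 v(a) = C1 + 4*exp(-a)


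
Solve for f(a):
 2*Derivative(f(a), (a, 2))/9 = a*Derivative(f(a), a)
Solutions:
 f(a) = C1 + C2*erfi(3*a/2)


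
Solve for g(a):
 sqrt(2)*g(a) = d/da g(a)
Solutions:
 g(a) = C1*exp(sqrt(2)*a)


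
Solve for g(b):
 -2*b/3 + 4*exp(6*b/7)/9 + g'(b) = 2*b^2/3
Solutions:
 g(b) = C1 + 2*b^3/9 + b^2/3 - 14*exp(6*b/7)/27


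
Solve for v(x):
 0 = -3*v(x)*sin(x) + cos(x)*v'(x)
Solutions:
 v(x) = C1/cos(x)^3


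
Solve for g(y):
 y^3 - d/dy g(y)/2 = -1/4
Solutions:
 g(y) = C1 + y^4/2 + y/2


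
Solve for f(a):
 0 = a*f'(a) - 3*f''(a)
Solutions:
 f(a) = C1 + C2*erfi(sqrt(6)*a/6)


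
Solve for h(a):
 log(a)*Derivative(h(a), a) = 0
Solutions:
 h(a) = C1


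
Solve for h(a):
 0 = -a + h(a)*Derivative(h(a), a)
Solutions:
 h(a) = -sqrt(C1 + a^2)
 h(a) = sqrt(C1 + a^2)


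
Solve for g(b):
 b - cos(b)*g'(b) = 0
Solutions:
 g(b) = C1 + Integral(b/cos(b), b)


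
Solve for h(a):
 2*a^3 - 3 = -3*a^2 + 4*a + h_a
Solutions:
 h(a) = C1 + a^4/2 + a^3 - 2*a^2 - 3*a


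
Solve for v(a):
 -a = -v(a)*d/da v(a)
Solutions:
 v(a) = -sqrt(C1 + a^2)
 v(a) = sqrt(C1 + a^2)


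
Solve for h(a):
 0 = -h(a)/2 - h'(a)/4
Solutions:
 h(a) = C1*exp(-2*a)


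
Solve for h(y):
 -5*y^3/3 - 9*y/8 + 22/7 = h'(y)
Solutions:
 h(y) = C1 - 5*y^4/12 - 9*y^2/16 + 22*y/7


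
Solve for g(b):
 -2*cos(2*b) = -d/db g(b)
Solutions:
 g(b) = C1 + sin(2*b)


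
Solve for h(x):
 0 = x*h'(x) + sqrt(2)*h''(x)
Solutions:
 h(x) = C1 + C2*erf(2^(1/4)*x/2)


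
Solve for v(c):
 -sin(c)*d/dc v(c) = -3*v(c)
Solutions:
 v(c) = C1*(cos(c) - 1)^(3/2)/(cos(c) + 1)^(3/2)


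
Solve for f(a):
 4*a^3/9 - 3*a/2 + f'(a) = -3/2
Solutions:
 f(a) = C1 - a^4/9 + 3*a^2/4 - 3*a/2


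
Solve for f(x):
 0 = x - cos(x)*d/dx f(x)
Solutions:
 f(x) = C1 + Integral(x/cos(x), x)


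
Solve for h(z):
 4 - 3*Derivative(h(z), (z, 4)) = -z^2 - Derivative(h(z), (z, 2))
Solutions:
 h(z) = C1 + C2*z + C3*exp(-sqrt(3)*z/3) + C4*exp(sqrt(3)*z/3) - z^4/12 - 5*z^2


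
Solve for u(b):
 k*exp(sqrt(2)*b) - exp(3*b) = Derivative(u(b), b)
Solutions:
 u(b) = C1 + sqrt(2)*k*exp(sqrt(2)*b)/2 - exp(3*b)/3


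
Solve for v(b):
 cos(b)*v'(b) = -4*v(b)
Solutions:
 v(b) = C1*(sin(b)^2 - 2*sin(b) + 1)/(sin(b)^2 + 2*sin(b) + 1)


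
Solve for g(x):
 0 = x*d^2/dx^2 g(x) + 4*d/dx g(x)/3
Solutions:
 g(x) = C1 + C2/x^(1/3)


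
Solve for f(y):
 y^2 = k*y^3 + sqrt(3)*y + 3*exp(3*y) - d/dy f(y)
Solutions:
 f(y) = C1 + k*y^4/4 - y^3/3 + sqrt(3)*y^2/2 + exp(3*y)


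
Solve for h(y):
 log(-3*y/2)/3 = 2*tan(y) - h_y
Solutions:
 h(y) = C1 - y*log(-y)/3 - y*log(3)/3 + y*log(2)/3 + y/3 - 2*log(cos(y))


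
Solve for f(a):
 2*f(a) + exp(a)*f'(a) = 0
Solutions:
 f(a) = C1*exp(2*exp(-a))


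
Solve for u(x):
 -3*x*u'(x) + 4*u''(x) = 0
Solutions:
 u(x) = C1 + C2*erfi(sqrt(6)*x/4)


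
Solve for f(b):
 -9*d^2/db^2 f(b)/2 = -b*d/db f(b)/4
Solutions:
 f(b) = C1 + C2*erfi(b/6)


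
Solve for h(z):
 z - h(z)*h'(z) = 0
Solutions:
 h(z) = -sqrt(C1 + z^2)
 h(z) = sqrt(C1 + z^2)


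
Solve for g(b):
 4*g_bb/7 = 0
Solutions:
 g(b) = C1 + C2*b


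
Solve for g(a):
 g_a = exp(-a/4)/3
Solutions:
 g(a) = C1 - 4*exp(-a/4)/3


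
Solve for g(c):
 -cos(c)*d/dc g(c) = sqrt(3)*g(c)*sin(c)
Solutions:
 g(c) = C1*cos(c)^(sqrt(3))


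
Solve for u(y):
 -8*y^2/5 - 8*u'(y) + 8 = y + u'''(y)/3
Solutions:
 u(y) = C1 + C2*sin(2*sqrt(6)*y) + C3*cos(2*sqrt(6)*y) - y^3/15 - y^2/16 + 61*y/60


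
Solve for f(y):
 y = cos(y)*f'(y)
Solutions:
 f(y) = C1 + Integral(y/cos(y), y)


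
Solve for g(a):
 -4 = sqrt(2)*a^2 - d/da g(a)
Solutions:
 g(a) = C1 + sqrt(2)*a^3/3 + 4*a


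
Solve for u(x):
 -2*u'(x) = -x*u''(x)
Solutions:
 u(x) = C1 + C2*x^3


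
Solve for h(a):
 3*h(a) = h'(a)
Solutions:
 h(a) = C1*exp(3*a)


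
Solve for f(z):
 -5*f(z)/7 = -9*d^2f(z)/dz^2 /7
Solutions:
 f(z) = C1*exp(-sqrt(5)*z/3) + C2*exp(sqrt(5)*z/3)


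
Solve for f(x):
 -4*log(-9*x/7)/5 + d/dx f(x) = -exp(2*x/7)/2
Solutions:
 f(x) = C1 + 4*x*log(-x)/5 + 4*x*(-log(7) - 1 + 2*log(3))/5 - 7*exp(2*x/7)/4


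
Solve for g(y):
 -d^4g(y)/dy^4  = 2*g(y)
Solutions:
 g(y) = (C1*sin(2^(3/4)*y/2) + C2*cos(2^(3/4)*y/2))*exp(-2^(3/4)*y/2) + (C3*sin(2^(3/4)*y/2) + C4*cos(2^(3/4)*y/2))*exp(2^(3/4)*y/2)


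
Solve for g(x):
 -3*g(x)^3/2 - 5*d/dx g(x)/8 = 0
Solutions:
 g(x) = -sqrt(10)*sqrt(-1/(C1 - 12*x))/2
 g(x) = sqrt(10)*sqrt(-1/(C1 - 12*x))/2


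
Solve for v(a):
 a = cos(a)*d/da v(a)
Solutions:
 v(a) = C1 + Integral(a/cos(a), a)


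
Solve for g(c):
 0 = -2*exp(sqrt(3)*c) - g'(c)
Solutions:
 g(c) = C1 - 2*sqrt(3)*exp(sqrt(3)*c)/3


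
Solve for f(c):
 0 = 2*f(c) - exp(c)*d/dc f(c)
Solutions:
 f(c) = C1*exp(-2*exp(-c))


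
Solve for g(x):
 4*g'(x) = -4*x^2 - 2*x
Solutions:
 g(x) = C1 - x^3/3 - x^2/4


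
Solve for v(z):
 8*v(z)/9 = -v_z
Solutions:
 v(z) = C1*exp(-8*z/9)


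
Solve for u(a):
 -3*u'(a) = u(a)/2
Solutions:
 u(a) = C1*exp(-a/6)


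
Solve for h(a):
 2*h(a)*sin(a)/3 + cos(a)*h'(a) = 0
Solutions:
 h(a) = C1*cos(a)^(2/3)


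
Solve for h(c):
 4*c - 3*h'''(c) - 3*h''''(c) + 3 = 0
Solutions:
 h(c) = C1 + C2*c + C3*c^2 + C4*exp(-c) + c^4/18 - c^3/18


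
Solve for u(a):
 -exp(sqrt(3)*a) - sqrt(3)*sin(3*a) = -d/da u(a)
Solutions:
 u(a) = C1 + sqrt(3)*exp(sqrt(3)*a)/3 - sqrt(3)*cos(3*a)/3


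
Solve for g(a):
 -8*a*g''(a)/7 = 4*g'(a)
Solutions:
 g(a) = C1 + C2/a^(5/2)


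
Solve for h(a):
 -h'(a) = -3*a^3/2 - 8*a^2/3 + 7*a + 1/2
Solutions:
 h(a) = C1 + 3*a^4/8 + 8*a^3/9 - 7*a^2/2 - a/2


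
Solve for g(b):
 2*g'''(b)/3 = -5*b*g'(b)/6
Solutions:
 g(b) = C1 + Integral(C2*airyai(-10^(1/3)*b/2) + C3*airybi(-10^(1/3)*b/2), b)


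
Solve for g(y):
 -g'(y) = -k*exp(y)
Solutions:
 g(y) = C1 + k*exp(y)


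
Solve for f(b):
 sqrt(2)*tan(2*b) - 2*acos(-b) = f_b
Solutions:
 f(b) = C1 - 2*b*acos(-b) - 2*sqrt(1 - b^2) - sqrt(2)*log(cos(2*b))/2


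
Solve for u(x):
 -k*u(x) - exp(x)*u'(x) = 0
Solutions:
 u(x) = C1*exp(k*exp(-x))


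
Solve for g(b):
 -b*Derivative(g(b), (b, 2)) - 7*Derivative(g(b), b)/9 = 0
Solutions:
 g(b) = C1 + C2*b^(2/9)


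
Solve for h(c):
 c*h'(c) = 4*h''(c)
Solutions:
 h(c) = C1 + C2*erfi(sqrt(2)*c/4)


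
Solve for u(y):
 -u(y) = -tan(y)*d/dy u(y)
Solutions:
 u(y) = C1*sin(y)


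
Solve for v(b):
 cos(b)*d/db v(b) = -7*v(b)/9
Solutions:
 v(b) = C1*(sin(b) - 1)^(7/18)/(sin(b) + 1)^(7/18)


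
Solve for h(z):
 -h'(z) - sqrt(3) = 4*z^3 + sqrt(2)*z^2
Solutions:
 h(z) = C1 - z^4 - sqrt(2)*z^3/3 - sqrt(3)*z


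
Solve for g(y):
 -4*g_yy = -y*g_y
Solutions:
 g(y) = C1 + C2*erfi(sqrt(2)*y/4)


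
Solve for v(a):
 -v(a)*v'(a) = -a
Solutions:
 v(a) = -sqrt(C1 + a^2)
 v(a) = sqrt(C1 + a^2)


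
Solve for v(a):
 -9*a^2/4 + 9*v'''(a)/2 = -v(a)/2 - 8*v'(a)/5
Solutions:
 v(a) = C1*exp(-a*(-60^(1/3)*(675 + sqrt(701385))^(1/3) + 32*450^(1/3)/(675 + sqrt(701385))^(1/3))/180)*sin(3^(1/6)*a*(96*50^(1/3)/(675 + sqrt(701385))^(1/3) + 20^(1/3)*3^(2/3)*(675 + sqrt(701385))^(1/3))/180) + C2*exp(-a*(-60^(1/3)*(675 + sqrt(701385))^(1/3) + 32*450^(1/3)/(675 + sqrt(701385))^(1/3))/180)*cos(3^(1/6)*a*(96*50^(1/3)/(675 + sqrt(701385))^(1/3) + 20^(1/3)*3^(2/3)*(675 + sqrt(701385))^(1/3))/180) + C3*exp(a*(-60^(1/3)*(675 + sqrt(701385))^(1/3) + 32*450^(1/3)/(675 + sqrt(701385))^(1/3))/90) + 9*a^2/2 - 144*a/5 + 2304/25


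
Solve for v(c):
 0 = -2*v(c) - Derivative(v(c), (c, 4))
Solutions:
 v(c) = (C1*sin(2^(3/4)*c/2) + C2*cos(2^(3/4)*c/2))*exp(-2^(3/4)*c/2) + (C3*sin(2^(3/4)*c/2) + C4*cos(2^(3/4)*c/2))*exp(2^(3/4)*c/2)


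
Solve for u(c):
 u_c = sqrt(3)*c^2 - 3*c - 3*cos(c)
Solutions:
 u(c) = C1 + sqrt(3)*c^3/3 - 3*c^2/2 - 3*sin(c)


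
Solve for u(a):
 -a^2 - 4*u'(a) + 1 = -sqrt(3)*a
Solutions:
 u(a) = C1 - a^3/12 + sqrt(3)*a^2/8 + a/4


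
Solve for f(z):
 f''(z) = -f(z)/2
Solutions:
 f(z) = C1*sin(sqrt(2)*z/2) + C2*cos(sqrt(2)*z/2)


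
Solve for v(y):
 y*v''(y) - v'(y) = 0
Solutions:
 v(y) = C1 + C2*y^2


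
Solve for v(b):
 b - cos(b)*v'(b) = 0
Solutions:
 v(b) = C1 + Integral(b/cos(b), b)


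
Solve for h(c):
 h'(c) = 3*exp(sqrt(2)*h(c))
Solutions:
 h(c) = sqrt(2)*(2*log(-1/(C1 + 3*c)) - log(2))/4


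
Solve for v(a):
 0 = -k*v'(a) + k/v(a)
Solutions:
 v(a) = -sqrt(C1 + 2*a)
 v(a) = sqrt(C1 + 2*a)


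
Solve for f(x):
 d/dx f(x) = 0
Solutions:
 f(x) = C1


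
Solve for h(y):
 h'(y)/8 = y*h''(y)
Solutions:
 h(y) = C1 + C2*y^(9/8)


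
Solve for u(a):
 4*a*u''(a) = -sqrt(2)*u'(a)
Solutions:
 u(a) = C1 + C2*a^(1 - sqrt(2)/4)


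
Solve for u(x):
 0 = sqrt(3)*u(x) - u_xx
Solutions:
 u(x) = C1*exp(-3^(1/4)*x) + C2*exp(3^(1/4)*x)


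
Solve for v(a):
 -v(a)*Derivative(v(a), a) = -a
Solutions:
 v(a) = -sqrt(C1 + a^2)
 v(a) = sqrt(C1 + a^2)


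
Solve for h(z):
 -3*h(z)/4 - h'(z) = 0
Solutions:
 h(z) = C1*exp(-3*z/4)


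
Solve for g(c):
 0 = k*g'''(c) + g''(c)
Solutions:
 g(c) = C1 + C2*c + C3*exp(-c/k)


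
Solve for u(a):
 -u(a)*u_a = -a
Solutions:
 u(a) = -sqrt(C1 + a^2)
 u(a) = sqrt(C1 + a^2)


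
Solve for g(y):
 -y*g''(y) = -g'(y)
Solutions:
 g(y) = C1 + C2*y^2


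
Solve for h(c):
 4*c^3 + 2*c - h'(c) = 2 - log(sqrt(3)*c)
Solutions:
 h(c) = C1 + c^4 + c^2 + c*log(c) - 3*c + c*log(3)/2


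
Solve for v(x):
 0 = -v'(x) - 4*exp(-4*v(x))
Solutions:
 v(x) = log(-I*(C1 - 16*x)^(1/4))
 v(x) = log(I*(C1 - 16*x)^(1/4))
 v(x) = log(-(C1 - 16*x)^(1/4))
 v(x) = log(C1 - 16*x)/4


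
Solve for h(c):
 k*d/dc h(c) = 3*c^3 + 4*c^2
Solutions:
 h(c) = C1 + 3*c^4/(4*k) + 4*c^3/(3*k)


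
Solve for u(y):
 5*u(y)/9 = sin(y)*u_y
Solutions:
 u(y) = C1*(cos(y) - 1)^(5/18)/(cos(y) + 1)^(5/18)


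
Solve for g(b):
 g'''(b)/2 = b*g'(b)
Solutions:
 g(b) = C1 + Integral(C2*airyai(2^(1/3)*b) + C3*airybi(2^(1/3)*b), b)


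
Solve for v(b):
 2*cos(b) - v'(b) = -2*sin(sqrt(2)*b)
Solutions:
 v(b) = C1 + 2*sin(b) - sqrt(2)*cos(sqrt(2)*b)


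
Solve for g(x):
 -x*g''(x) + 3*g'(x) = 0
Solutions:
 g(x) = C1 + C2*x^4


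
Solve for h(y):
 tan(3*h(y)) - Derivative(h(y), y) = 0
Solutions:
 h(y) = -asin(C1*exp(3*y))/3 + pi/3
 h(y) = asin(C1*exp(3*y))/3


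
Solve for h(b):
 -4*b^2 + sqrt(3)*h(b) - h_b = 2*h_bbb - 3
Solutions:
 h(b) = C1*exp(2^(1/3)*sqrt(3)*b*(-(9 + sqrt(83))^(1/3) + 2^(1/3)/(9 + sqrt(83))^(1/3))/12)*sin(2^(1/3)*b*(2^(1/3)/(9 + sqrt(83))^(1/3) + (9 + sqrt(83))^(1/3))/4) + C2*exp(2^(1/3)*sqrt(3)*b*(-(9 + sqrt(83))^(1/3) + 2^(1/3)/(9 + sqrt(83))^(1/3))/12)*cos(2^(1/3)*b*(2^(1/3)/(9 + sqrt(83))^(1/3) + (9 + sqrt(83))^(1/3))/4) + C3*exp(-2^(1/3)*sqrt(3)*b*(-(9 + sqrt(83))^(1/3) + 2^(1/3)/(9 + sqrt(83))^(1/3))/6) + 4*sqrt(3)*b^2/3 + 8*b/3 - sqrt(3)/9


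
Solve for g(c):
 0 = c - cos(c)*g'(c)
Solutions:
 g(c) = C1 + Integral(c/cos(c), c)


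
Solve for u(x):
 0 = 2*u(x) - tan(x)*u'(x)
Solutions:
 u(x) = C1*sin(x)^2


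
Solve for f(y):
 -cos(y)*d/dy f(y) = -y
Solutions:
 f(y) = C1 + Integral(y/cos(y), y)


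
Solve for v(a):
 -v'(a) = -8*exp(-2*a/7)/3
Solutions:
 v(a) = C1 - 28*exp(-2*a/7)/3


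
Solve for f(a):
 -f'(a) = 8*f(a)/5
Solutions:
 f(a) = C1*exp(-8*a/5)


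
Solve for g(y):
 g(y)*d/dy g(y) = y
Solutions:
 g(y) = -sqrt(C1 + y^2)
 g(y) = sqrt(C1 + y^2)


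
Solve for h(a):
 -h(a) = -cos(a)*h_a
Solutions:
 h(a) = C1*sqrt(sin(a) + 1)/sqrt(sin(a) - 1)


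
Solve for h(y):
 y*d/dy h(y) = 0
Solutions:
 h(y) = C1


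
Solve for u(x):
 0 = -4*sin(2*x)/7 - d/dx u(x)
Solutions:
 u(x) = C1 + 2*cos(2*x)/7


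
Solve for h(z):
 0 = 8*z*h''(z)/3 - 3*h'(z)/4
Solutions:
 h(z) = C1 + C2*z^(41/32)


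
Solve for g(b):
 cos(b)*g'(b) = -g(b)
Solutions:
 g(b) = C1*sqrt(sin(b) - 1)/sqrt(sin(b) + 1)


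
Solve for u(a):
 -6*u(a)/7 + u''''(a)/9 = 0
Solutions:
 u(a) = C1*exp(-54^(1/4)*7^(3/4)*a/7) + C2*exp(54^(1/4)*7^(3/4)*a/7) + C3*sin(54^(1/4)*7^(3/4)*a/7) + C4*cos(54^(1/4)*7^(3/4)*a/7)


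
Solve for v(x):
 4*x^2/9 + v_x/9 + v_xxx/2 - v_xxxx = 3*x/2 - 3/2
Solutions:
 v(x) = C1 + C2*exp(x*(-(2*sqrt(42) + 13)^(1/3) - 1/(2*sqrt(42) + 13)^(1/3) + 2)/12)*sin(sqrt(3)*x*(-(2*sqrt(42) + 13)^(1/3) + (2*sqrt(42) + 13)^(-1/3))/12) + C3*exp(x*(-(2*sqrt(42) + 13)^(1/3) - 1/(2*sqrt(42) + 13)^(1/3) + 2)/12)*cos(sqrt(3)*x*(-(2*sqrt(42) + 13)^(1/3) + (2*sqrt(42) + 13)^(-1/3))/12) + C4*exp(x*((2*sqrt(42) + 13)^(-1/3) + 1 + (2*sqrt(42) + 13)^(1/3))/6) - 4*x^3/3 + 27*x^2/4 + 45*x/2


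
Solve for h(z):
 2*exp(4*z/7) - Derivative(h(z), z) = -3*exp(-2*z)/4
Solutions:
 h(z) = C1 + 7*exp(4*z/7)/2 - 3*exp(-2*z)/8


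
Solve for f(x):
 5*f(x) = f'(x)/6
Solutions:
 f(x) = C1*exp(30*x)


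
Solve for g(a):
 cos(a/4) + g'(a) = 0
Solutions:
 g(a) = C1 - 4*sin(a/4)


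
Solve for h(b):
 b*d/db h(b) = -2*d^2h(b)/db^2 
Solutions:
 h(b) = C1 + C2*erf(b/2)


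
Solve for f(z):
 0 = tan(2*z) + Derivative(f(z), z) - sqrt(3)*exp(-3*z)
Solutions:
 f(z) = C1 - log(tan(2*z)^2 + 1)/4 - sqrt(3)*exp(-3*z)/3


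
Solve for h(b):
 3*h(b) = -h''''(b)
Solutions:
 h(b) = (C1*sin(sqrt(2)*3^(1/4)*b/2) + C2*cos(sqrt(2)*3^(1/4)*b/2))*exp(-sqrt(2)*3^(1/4)*b/2) + (C3*sin(sqrt(2)*3^(1/4)*b/2) + C4*cos(sqrt(2)*3^(1/4)*b/2))*exp(sqrt(2)*3^(1/4)*b/2)


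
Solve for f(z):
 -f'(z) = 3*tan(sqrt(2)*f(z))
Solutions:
 f(z) = sqrt(2)*(pi - asin(C1*exp(-3*sqrt(2)*z)))/2
 f(z) = sqrt(2)*asin(C1*exp(-3*sqrt(2)*z))/2


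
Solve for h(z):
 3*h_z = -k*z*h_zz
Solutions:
 h(z) = C1 + z^(((re(k) - 3)*re(k) + im(k)^2)/(re(k)^2 + im(k)^2))*(C2*sin(3*log(z)*Abs(im(k))/(re(k)^2 + im(k)^2)) + C3*cos(3*log(z)*im(k)/(re(k)^2 + im(k)^2)))


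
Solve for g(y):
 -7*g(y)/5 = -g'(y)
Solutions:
 g(y) = C1*exp(7*y/5)


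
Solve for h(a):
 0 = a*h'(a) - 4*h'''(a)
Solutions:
 h(a) = C1 + Integral(C2*airyai(2^(1/3)*a/2) + C3*airybi(2^(1/3)*a/2), a)


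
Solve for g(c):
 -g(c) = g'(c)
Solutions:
 g(c) = C1*exp(-c)


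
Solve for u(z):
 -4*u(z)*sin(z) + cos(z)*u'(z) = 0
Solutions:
 u(z) = C1/cos(z)^4


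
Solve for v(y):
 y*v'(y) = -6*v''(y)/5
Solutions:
 v(y) = C1 + C2*erf(sqrt(15)*y/6)


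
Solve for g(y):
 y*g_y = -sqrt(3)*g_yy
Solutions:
 g(y) = C1 + C2*erf(sqrt(2)*3^(3/4)*y/6)


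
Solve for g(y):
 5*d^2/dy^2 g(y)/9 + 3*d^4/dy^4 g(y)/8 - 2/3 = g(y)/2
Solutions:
 g(y) = C1*exp(-sqrt(6)*y*sqrt(-10 + 7*sqrt(7))/9) + C2*exp(sqrt(6)*y*sqrt(-10 + 7*sqrt(7))/9) + C3*sin(sqrt(6)*y*sqrt(10 + 7*sqrt(7))/9) + C4*cos(sqrt(6)*y*sqrt(10 + 7*sqrt(7))/9) - 4/3


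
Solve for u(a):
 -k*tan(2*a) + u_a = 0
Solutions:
 u(a) = C1 - k*log(cos(2*a))/2


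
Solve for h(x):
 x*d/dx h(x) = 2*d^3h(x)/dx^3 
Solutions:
 h(x) = C1 + Integral(C2*airyai(2^(2/3)*x/2) + C3*airybi(2^(2/3)*x/2), x)


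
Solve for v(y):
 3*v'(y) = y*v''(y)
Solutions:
 v(y) = C1 + C2*y^4


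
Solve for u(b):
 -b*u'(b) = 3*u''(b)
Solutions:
 u(b) = C1 + C2*erf(sqrt(6)*b/6)


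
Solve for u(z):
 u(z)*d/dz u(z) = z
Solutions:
 u(z) = -sqrt(C1 + z^2)
 u(z) = sqrt(C1 + z^2)


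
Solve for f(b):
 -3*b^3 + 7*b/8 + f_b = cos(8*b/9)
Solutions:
 f(b) = C1 + 3*b^4/4 - 7*b^2/16 + 9*sin(8*b/9)/8


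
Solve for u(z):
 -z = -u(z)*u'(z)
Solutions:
 u(z) = -sqrt(C1 + z^2)
 u(z) = sqrt(C1 + z^2)


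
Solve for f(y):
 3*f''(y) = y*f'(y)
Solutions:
 f(y) = C1 + C2*erfi(sqrt(6)*y/6)


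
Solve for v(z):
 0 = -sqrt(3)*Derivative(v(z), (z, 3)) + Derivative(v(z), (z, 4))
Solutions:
 v(z) = C1 + C2*z + C3*z^2 + C4*exp(sqrt(3)*z)


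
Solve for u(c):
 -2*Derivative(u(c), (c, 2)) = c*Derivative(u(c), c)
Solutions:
 u(c) = C1 + C2*erf(c/2)


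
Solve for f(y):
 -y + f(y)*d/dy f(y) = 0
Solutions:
 f(y) = -sqrt(C1 + y^2)
 f(y) = sqrt(C1 + y^2)


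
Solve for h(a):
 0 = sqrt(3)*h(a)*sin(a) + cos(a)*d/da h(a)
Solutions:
 h(a) = C1*cos(a)^(sqrt(3))


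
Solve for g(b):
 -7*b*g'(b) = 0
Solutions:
 g(b) = C1


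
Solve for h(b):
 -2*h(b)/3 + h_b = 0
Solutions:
 h(b) = C1*exp(2*b/3)


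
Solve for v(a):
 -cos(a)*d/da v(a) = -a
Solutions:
 v(a) = C1 + Integral(a/cos(a), a)


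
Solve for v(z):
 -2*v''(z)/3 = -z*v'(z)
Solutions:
 v(z) = C1 + C2*erfi(sqrt(3)*z/2)


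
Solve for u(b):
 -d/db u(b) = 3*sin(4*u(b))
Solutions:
 u(b) = -acos((-C1 - exp(24*b))/(C1 - exp(24*b)))/4 + pi/2
 u(b) = acos((-C1 - exp(24*b))/(C1 - exp(24*b)))/4


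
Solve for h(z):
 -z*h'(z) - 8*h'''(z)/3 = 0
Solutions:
 h(z) = C1 + Integral(C2*airyai(-3^(1/3)*z/2) + C3*airybi(-3^(1/3)*z/2), z)


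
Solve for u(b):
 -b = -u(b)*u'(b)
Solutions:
 u(b) = -sqrt(C1 + b^2)
 u(b) = sqrt(C1 + b^2)


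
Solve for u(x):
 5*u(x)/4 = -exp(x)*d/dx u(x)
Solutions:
 u(x) = C1*exp(5*exp(-x)/4)


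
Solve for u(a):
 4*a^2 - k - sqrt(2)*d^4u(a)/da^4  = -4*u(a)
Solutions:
 u(a) = C1*exp(-2^(3/8)*a) + C2*exp(2^(3/8)*a) + C3*sin(2^(3/8)*a) + C4*cos(2^(3/8)*a) - a^2 + k/4


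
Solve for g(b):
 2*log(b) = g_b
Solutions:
 g(b) = C1 + 2*b*log(b) - 2*b


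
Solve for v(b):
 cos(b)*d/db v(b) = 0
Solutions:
 v(b) = C1


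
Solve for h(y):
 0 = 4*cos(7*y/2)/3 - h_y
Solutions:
 h(y) = C1 + 8*sin(7*y/2)/21


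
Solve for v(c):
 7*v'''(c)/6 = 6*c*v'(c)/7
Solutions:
 v(c) = C1 + Integral(C2*airyai(6^(2/3)*7^(1/3)*c/7) + C3*airybi(6^(2/3)*7^(1/3)*c/7), c)


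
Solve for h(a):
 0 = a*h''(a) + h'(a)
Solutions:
 h(a) = C1 + C2*log(a)


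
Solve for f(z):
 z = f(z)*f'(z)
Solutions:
 f(z) = -sqrt(C1 + z^2)
 f(z) = sqrt(C1 + z^2)


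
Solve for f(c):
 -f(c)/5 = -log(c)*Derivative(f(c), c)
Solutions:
 f(c) = C1*exp(li(c)/5)


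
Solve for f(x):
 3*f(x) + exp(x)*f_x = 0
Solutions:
 f(x) = C1*exp(3*exp(-x))


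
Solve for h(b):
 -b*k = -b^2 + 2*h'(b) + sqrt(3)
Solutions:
 h(b) = C1 + b^3/6 - b^2*k/4 - sqrt(3)*b/2


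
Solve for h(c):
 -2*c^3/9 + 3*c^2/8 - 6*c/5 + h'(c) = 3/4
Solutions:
 h(c) = C1 + c^4/18 - c^3/8 + 3*c^2/5 + 3*c/4


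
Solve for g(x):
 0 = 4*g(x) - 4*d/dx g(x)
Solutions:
 g(x) = C1*exp(x)


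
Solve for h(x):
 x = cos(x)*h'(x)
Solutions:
 h(x) = C1 + Integral(x/cos(x), x)


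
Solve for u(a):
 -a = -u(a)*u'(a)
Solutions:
 u(a) = -sqrt(C1 + a^2)
 u(a) = sqrt(C1 + a^2)


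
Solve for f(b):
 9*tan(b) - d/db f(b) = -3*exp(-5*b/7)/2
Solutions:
 f(b) = C1 + 9*log(tan(b)^2 + 1)/2 - 21*exp(-5*b/7)/10


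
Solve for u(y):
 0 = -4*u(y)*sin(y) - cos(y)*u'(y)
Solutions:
 u(y) = C1*cos(y)^4


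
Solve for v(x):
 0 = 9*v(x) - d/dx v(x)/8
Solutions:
 v(x) = C1*exp(72*x)


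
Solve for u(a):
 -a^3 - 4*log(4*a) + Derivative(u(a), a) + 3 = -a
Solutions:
 u(a) = C1 + a^4/4 - a^2/2 + 4*a*log(a) - 7*a + a*log(256)


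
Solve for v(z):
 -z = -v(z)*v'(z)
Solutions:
 v(z) = -sqrt(C1 + z^2)
 v(z) = sqrt(C1 + z^2)


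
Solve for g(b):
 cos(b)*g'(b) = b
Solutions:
 g(b) = C1 + Integral(b/cos(b), b)


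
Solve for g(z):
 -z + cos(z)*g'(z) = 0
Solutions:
 g(z) = C1 + Integral(z/cos(z), z)


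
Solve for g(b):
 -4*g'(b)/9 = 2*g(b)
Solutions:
 g(b) = C1*exp(-9*b/2)


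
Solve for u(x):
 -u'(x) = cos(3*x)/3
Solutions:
 u(x) = C1 - sin(3*x)/9


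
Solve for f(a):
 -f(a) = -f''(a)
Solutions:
 f(a) = C1*exp(-a) + C2*exp(a)


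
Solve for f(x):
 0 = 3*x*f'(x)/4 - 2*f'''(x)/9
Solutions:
 f(x) = C1 + Integral(C2*airyai(3*x/2) + C3*airybi(3*x/2), x)


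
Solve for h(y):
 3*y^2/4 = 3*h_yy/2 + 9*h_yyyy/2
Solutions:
 h(y) = C1 + C2*y + C3*sin(sqrt(3)*y/3) + C4*cos(sqrt(3)*y/3) + y^4/24 - 3*y^2/2


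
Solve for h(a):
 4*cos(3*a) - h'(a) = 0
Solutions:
 h(a) = C1 + 4*sin(3*a)/3


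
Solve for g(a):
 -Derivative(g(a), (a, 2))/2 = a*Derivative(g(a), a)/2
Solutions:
 g(a) = C1 + C2*erf(sqrt(2)*a/2)


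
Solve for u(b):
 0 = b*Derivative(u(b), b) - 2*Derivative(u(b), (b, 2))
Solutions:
 u(b) = C1 + C2*erfi(b/2)


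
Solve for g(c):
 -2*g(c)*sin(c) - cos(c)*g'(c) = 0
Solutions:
 g(c) = C1*cos(c)^2


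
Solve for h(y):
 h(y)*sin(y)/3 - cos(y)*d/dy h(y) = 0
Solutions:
 h(y) = C1/cos(y)^(1/3)


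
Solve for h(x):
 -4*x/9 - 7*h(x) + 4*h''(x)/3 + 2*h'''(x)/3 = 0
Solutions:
 h(x) = C1*exp(-x*(8*2^(2/3)/(9*sqrt(3521) + 535)^(1/3) + 8 + 2^(1/3)*(9*sqrt(3521) + 535)^(1/3))/12)*sin(2^(1/3)*sqrt(3)*x*(-(9*sqrt(3521) + 535)^(1/3) + 8*2^(1/3)/(9*sqrt(3521) + 535)^(1/3))/12) + C2*exp(-x*(8*2^(2/3)/(9*sqrt(3521) + 535)^(1/3) + 8 + 2^(1/3)*(9*sqrt(3521) + 535)^(1/3))/12)*cos(2^(1/3)*sqrt(3)*x*(-(9*sqrt(3521) + 535)^(1/3) + 8*2^(1/3)/(9*sqrt(3521) + 535)^(1/3))/12) + C3*exp(x*(-4 + 8*2^(2/3)/(9*sqrt(3521) + 535)^(1/3) + 2^(1/3)*(9*sqrt(3521) + 535)^(1/3))/6) - 4*x/63


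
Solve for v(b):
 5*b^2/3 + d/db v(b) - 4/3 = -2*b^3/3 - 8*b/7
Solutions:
 v(b) = C1 - b^4/6 - 5*b^3/9 - 4*b^2/7 + 4*b/3


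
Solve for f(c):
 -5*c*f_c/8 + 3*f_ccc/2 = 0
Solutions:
 f(c) = C1 + Integral(C2*airyai(90^(1/3)*c/6) + C3*airybi(90^(1/3)*c/6), c)


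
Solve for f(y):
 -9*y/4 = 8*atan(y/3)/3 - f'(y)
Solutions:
 f(y) = C1 + 9*y^2/8 + 8*y*atan(y/3)/3 - 4*log(y^2 + 9)


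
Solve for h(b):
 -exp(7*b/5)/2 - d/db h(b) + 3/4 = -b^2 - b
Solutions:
 h(b) = C1 + b^3/3 + b^2/2 + 3*b/4 - 5*exp(7*b/5)/14


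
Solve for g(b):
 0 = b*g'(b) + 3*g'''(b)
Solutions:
 g(b) = C1 + Integral(C2*airyai(-3^(2/3)*b/3) + C3*airybi(-3^(2/3)*b/3), b)


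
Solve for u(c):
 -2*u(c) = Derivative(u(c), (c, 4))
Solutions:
 u(c) = (C1*sin(2^(3/4)*c/2) + C2*cos(2^(3/4)*c/2))*exp(-2^(3/4)*c/2) + (C3*sin(2^(3/4)*c/2) + C4*cos(2^(3/4)*c/2))*exp(2^(3/4)*c/2)


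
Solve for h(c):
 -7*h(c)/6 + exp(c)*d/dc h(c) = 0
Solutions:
 h(c) = C1*exp(-7*exp(-c)/6)


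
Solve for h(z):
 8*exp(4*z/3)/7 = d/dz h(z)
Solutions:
 h(z) = C1 + 6*exp(4*z/3)/7


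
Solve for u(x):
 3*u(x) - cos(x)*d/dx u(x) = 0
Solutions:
 u(x) = C1*(sin(x) + 1)^(3/2)/(sin(x) - 1)^(3/2)


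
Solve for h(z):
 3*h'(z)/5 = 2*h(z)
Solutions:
 h(z) = C1*exp(10*z/3)


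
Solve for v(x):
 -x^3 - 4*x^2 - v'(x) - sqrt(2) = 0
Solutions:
 v(x) = C1 - x^4/4 - 4*x^3/3 - sqrt(2)*x


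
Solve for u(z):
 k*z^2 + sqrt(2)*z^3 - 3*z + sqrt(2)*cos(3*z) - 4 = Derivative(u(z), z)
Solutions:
 u(z) = C1 + k*z^3/3 + sqrt(2)*z^4/4 - 3*z^2/2 - 4*z + sqrt(2)*sin(3*z)/3


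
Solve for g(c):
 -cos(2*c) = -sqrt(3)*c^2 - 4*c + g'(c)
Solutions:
 g(c) = C1 + sqrt(3)*c^3/3 + 2*c^2 - sin(2*c)/2


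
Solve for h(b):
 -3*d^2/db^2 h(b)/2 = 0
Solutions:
 h(b) = C1 + C2*b


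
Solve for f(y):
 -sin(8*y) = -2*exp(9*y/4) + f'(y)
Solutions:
 f(y) = C1 + 8*exp(9*y/4)/9 + cos(8*y)/8


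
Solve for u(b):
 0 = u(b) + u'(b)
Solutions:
 u(b) = C1*exp(-b)


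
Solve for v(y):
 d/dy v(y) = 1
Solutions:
 v(y) = C1 + y


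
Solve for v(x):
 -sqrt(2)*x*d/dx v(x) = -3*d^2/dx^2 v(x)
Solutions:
 v(x) = C1 + C2*erfi(2^(3/4)*sqrt(3)*x/6)


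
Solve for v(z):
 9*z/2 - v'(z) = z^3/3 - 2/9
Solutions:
 v(z) = C1 - z^4/12 + 9*z^2/4 + 2*z/9


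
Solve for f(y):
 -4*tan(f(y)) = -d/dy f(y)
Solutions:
 f(y) = pi - asin(C1*exp(4*y))
 f(y) = asin(C1*exp(4*y))


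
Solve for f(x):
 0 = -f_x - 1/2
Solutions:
 f(x) = C1 - x/2


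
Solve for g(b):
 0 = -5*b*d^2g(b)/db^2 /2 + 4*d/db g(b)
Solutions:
 g(b) = C1 + C2*b^(13/5)


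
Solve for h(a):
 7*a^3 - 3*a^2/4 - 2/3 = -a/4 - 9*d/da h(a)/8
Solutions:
 h(a) = C1 - 14*a^4/9 + 2*a^3/9 - a^2/9 + 16*a/27


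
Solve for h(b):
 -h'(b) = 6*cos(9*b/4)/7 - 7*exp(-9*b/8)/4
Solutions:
 h(b) = C1 - 8*sin(9*b/4)/21 - 14*exp(-9*b/8)/9


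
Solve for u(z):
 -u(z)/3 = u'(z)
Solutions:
 u(z) = C1*exp(-z/3)


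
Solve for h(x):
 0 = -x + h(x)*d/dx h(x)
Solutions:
 h(x) = -sqrt(C1 + x^2)
 h(x) = sqrt(C1 + x^2)


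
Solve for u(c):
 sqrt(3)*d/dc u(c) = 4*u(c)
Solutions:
 u(c) = C1*exp(4*sqrt(3)*c/3)


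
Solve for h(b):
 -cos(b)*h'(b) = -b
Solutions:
 h(b) = C1 + Integral(b/cos(b), b)


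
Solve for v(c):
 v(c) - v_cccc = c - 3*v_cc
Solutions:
 v(c) = C1*exp(-sqrt(2)*c*sqrt(3 + sqrt(13))/2) + C2*exp(sqrt(2)*c*sqrt(3 + sqrt(13))/2) + C3*sin(sqrt(2)*c*sqrt(-3 + sqrt(13))/2) + C4*cos(sqrt(2)*c*sqrt(-3 + sqrt(13))/2) + c


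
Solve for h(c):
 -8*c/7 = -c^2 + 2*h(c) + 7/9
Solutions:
 h(c) = c^2/2 - 4*c/7 - 7/18


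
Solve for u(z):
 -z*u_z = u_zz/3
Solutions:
 u(z) = C1 + C2*erf(sqrt(6)*z/2)


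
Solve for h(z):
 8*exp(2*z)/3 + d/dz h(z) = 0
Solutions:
 h(z) = C1 - 4*exp(2*z)/3
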